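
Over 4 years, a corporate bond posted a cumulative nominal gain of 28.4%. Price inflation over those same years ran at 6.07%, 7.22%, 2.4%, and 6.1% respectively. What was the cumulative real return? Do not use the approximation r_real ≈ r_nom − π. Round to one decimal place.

3.9%

Cumulative inflation factor: 1.0607 × 1.0722 × 1.024 × 1.061 ≈ 1.23562.
Nominal growth factor: 1.28400. Real growth factor = 1.28400 / 1.23562 ≈ 1.03916.
Total real return ≈ 3.9157%.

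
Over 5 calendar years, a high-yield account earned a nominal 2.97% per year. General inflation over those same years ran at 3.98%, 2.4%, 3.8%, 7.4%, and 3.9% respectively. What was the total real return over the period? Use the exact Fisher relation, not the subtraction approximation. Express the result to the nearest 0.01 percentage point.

-6.14%

Cumulative inflation factor: 1.0398 × 1.024 × 1.038 × 1.074 × 1.039 ≈ 1.23329.
Nominal growth factor: 1.15759. Real growth factor = 1.15759 / 1.23329 ≈ 0.93861.
Total real return ≈ -6.1387%.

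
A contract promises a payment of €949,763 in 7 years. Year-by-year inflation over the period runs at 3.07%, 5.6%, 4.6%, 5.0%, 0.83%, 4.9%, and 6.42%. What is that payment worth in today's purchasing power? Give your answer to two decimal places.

Price-level factor over 7 years: 1.0307 × 1.056 × 1.046 × 1.050 × 1.0083 × 1.049 × 1.0642 ≈ 1.3455681163.
Purchasing power today: €949,763 divided by that factor.

€705,845.35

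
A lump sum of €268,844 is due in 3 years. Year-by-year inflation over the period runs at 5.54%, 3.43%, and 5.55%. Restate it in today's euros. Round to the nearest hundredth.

Price-level factor over 3 years: 1.0554 × 1.0343 × 1.0555 ≈ 1.1521840322.
Purchasing power today: €268,844 divided by that factor.

€233,334.25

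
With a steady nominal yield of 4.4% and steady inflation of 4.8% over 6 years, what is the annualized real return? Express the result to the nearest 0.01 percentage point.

With constant rates the annual real return is the same each year: (1+4.4%)/(1+4.8%) − 1 = -0.00382.

-0.38%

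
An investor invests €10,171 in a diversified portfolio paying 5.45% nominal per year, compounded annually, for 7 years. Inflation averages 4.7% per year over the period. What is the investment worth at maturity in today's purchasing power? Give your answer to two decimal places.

€10,692.10

Nominal value at maturity: €10,171 × (1 + 5.45%)^7 ≈ €14,746.53.
Price-level factor over 7 years: (1 + 4.7%)^7 ≈ 1.3791984860.
Dividing the nominal maturity value by the price-level factor gives the value in today's money.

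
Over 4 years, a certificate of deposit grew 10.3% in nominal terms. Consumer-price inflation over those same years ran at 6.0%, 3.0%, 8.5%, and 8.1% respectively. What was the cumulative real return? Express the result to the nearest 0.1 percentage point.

-13.9%

Cumulative inflation factor: 1.060 × 1.030 × 1.085 × 1.081 ≈ 1.28056.
Nominal growth factor: 1.10300. Real growth factor = 1.10300 / 1.28056 ≈ 0.86134.
Total real return ≈ -13.8655%.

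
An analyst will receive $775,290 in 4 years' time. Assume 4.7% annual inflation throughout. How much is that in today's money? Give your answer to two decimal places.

Price-level factor over 4 years: (1 + 4.7%)^4 ≈ 1.2016741717.
Purchasing power today: $775,290 divided by that factor.

$645,174.89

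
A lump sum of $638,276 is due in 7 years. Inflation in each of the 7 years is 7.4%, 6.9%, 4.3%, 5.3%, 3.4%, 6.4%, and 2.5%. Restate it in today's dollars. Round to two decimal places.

$448,877.48

Price-level factor over 7 years: 1.074 × 1.069 × 1.043 × 1.053 × 1.034 × 1.064 × 1.025 ≈ 1.4219381237.
Purchasing power today: $638,276 divided by that factor.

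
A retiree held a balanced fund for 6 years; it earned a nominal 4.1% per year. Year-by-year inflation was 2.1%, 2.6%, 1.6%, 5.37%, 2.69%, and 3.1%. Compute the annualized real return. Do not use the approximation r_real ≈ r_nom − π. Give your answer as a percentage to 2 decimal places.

Cumulative inflation factor: 1.021 × 1.026 × 1.016 × 1.0537 × 1.0269 × 1.031 ≈ 1.18733.
Nominal growth factor: 1.27264. Real growth factor = 1.27264 / 1.18733 ≈ 1.07185.
Annualized: 1.07185^(1/6) − 1 ≈ 0.01163.

1.16%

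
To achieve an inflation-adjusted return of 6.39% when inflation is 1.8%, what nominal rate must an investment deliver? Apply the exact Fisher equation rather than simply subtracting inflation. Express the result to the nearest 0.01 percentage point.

By the Fisher equation, 1 + r_nom = (1 + 6.39%)(1 + 1.8%) = 1.0639 × 1.018 = 1.0830502.
So r_nom = 8.30502%.

8.31%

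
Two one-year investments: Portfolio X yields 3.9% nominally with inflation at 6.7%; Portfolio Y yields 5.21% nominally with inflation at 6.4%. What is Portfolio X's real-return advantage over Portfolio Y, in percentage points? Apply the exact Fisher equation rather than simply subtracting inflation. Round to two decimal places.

-1.51

Portfolio X real return: 1.039/1.067 − 1 = -2.624%.
Portfolio Y real return: 1.0521/1.064 − 1 = -1.118%.
Difference: -2.624 − (-1.118) = -1.506 pp.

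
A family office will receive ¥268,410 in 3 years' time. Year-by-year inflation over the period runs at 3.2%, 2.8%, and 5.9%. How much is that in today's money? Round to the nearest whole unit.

Price-level factor over 3 years: 1.032 × 1.028 × 1.059 = 1.123488864.
Purchasing power today: ¥268,410 divided by that factor.

¥238,908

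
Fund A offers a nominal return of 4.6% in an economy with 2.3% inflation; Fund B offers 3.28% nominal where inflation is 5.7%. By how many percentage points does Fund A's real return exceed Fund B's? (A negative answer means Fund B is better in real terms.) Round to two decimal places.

4.54

Fund A real return: 1.046/1.023 − 1 = 2.248%.
Fund B real return: 1.0328/1.057 − 1 = -2.289%.
Difference: 2.248 − (-2.289) = 4.537 pp.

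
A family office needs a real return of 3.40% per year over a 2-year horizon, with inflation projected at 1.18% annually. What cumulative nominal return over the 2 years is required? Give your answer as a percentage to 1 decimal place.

9.5%

Required annual nominal rate: (1+3.40%)(1+1.18%) − 1 = 4.62012%.
Cumulative over 2 years: (1 + 0.0462012)^2 − 1 ≈ 0.09454.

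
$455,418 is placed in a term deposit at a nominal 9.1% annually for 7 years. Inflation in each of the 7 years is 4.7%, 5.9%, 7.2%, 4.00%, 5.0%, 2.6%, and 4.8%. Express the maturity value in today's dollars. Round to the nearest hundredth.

Nominal value at maturity: $455,418 × (1 + 9.1%)^7 ≈ $837,883.13.
Price-level factor over 7 years: 1.047 × 1.059 × 1.072 × 1.0400 × 1.050 × 1.026 × 1.048 ≈ 1.3956248988.
Dividing the nominal maturity value by the price-level factor gives the value in today's money.

$600,364.13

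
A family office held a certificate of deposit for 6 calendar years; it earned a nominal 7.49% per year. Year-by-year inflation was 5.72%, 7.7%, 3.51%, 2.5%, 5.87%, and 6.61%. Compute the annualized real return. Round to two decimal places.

2.08%

Cumulative inflation factor: 1.0572 × 1.077 × 1.0351 × 1.025 × 1.0587 × 1.0661 ≈ 1.36348.
Nominal growth factor: 1.54244. Real growth factor = 1.54244 / 1.36348 ≈ 1.13125.
Annualized: 1.13125^(1/6) − 1 ≈ 0.02077.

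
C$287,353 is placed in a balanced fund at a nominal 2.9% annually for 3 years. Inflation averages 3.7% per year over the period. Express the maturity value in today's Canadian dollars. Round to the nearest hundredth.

Nominal value at maturity: C$287,353 × (1 + 2.9%)^3 ≈ C$313,084.71.
Price-level factor over 3 years: (1 + 3.7%)^3 = 1.115157653.
The maturity value deflated by that factor is the answer in today's purchasing power.

C$280,753.77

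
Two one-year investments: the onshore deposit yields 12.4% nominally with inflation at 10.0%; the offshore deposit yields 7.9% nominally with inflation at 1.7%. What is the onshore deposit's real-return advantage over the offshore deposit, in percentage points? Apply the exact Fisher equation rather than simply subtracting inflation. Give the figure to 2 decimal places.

The onshore deposit real return: 1.124/1.100 − 1 = 2.182%.
The offshore deposit real return: 1.079/1.017 − 1 = 6.096%.
Difference: 2.182 − 6.096 = -3.914 pp.

-3.91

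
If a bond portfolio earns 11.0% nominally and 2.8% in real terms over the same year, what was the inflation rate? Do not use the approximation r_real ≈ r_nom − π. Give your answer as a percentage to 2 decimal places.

7.98%

From (1+r_nom) = (1+r_real)(1+π), we get 1+π = (1 + 11.0%)/(1 + 2.8%) = 1.110/1.028 ≈ 1.07977.
So π ≈ 7.9767%.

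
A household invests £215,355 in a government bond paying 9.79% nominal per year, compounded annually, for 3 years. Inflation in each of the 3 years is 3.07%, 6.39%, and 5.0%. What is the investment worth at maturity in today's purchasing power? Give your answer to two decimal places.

£247,526.06

Nominal value at maturity: £215,355 × (1 + 9.79%)^3 ≈ £284,998.99.
Price-level factor over 3 years: 1.0307 × 1.0639 × 1.050 = 1.1513898165.
The maturity value deflated by that factor is the answer in today's purchasing power.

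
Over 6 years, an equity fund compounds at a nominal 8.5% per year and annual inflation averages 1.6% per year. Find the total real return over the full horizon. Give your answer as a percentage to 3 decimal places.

48.326%

The annual real rate is (1+8.5%)/(1+1.6%) − 1 = 6.7913%.
Compounded over 6 years: (1 + 0.067913)^6 − 1 ≈ 0.48326.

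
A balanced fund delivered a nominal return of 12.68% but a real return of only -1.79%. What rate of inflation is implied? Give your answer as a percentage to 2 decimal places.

14.73%

From (1+r_nom) = (1+r_real)(1+π), we get 1+π = (1 + 12.68%)/(1 − 1.79%) = 1.1268/0.9821 ≈ 1.14734.
So π ≈ 14.7337%.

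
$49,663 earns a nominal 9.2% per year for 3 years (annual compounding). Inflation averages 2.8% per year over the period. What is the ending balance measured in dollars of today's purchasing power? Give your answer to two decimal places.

Nominal value at maturity: $49,663 × (1 + 9.2%)^3 ≈ $64,669.70.
Price-level factor over 3 years: (1 + 2.8%)^3 = 1.086373952.
The maturity value deflated by that factor is the answer in today's purchasing power.

$59,528.03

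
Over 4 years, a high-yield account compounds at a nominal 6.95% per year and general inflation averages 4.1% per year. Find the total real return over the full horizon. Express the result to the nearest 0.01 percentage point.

11.41%

The annual real rate is (1+6.95%)/(1+4.1%) − 1 = 2.7378%.
Compounded over 4 years: (1 + 0.027378)^4 − 1 ≈ 0.11409.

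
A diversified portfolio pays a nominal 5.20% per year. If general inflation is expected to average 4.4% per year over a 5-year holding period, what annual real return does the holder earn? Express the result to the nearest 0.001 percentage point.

With constant rates the annual real return is the same each year: (1+5.20%)/(1+4.4%) − 1 = 0.00766.

0.766%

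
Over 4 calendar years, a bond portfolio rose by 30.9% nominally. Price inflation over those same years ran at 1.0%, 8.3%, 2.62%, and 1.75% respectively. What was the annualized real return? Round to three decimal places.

Cumulative inflation factor: 1.010 × 1.083 × 1.0262 × 1.0175 ≈ 1.14213.
Nominal growth factor: 1.30900. Real growth factor = 1.30900 / 1.14213 ≈ 1.14610.
Annualized: 1.14610^(1/4) − 1 ≈ 0.03468.

3.468%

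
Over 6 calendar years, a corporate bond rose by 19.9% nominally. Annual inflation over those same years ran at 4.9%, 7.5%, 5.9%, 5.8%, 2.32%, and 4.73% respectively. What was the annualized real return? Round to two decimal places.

-2.01%

Cumulative inflation factor: 1.049 × 1.075 × 1.059 × 1.058 × 1.0232 × 1.0473 ≈ 1.35393.
Nominal growth factor: 1.19900. Real growth factor = 1.19900 / 1.35393 ≈ 0.88557.
Annualized: 0.88557^(1/6) − 1 ≈ -0.02005.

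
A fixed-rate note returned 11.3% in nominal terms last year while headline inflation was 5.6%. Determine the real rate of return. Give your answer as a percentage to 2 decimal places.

Real return via the Fisher equation: (1 + 11.3%)/(1 + 5.6%) − 1 = 1.113/1.056 − 1 ≈ 0.05398.

5.40%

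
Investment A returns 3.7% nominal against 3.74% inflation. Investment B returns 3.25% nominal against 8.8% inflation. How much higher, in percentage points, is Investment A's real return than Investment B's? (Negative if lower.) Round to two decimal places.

5.06

Investment A real return: 1.037/1.0374 − 1 = -0.039%.
Investment B real return: 1.0325/1.088 − 1 = -5.101%.
Difference: -0.039 − (-5.101) = 5.062 pp.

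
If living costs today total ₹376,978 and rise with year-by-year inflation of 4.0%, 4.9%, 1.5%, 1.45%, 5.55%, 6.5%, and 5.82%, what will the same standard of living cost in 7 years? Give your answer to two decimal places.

₹503,754.03

Cumulative price-level factor: 1.040 × 1.049 × 1.015 × 1.0145 × 1.0555 × 1.065 × 1.0582 ≈ 1.3362955548.
The nominal amount required is ₹376,978 scaled up by that factor.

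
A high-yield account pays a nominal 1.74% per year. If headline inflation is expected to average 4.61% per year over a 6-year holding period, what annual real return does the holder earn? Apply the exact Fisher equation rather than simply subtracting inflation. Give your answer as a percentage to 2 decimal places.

With constant rates the annual real return is the same each year: (1+1.74%)/(1+4.61%) − 1 = -0.02744.

-2.74%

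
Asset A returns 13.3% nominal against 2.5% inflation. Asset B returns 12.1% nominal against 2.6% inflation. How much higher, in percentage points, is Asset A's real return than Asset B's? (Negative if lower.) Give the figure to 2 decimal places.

Asset A real return: 1.133/1.025 − 1 = 10.537%.
Asset B real return: 1.121/1.026 − 1 = 9.259%.
Difference: 10.537 − 9.259 = 1.278 pp.

1.28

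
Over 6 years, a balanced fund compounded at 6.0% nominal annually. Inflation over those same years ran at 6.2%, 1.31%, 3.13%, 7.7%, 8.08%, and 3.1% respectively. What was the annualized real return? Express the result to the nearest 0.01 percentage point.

1.06%

Cumulative inflation factor: 1.062 × 1.0131 × 1.0313 × 1.077 × 1.0808 × 1.031 ≈ 1.33162.
Nominal growth factor: 1.41852. Real growth factor = 1.41852 / 1.33162 ≈ 1.06526.
Annualized: 1.06526^(1/6) − 1 ≈ 0.01059.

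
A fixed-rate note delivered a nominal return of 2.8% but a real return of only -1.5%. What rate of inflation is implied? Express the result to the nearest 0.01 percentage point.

From (1+r_nom) = (1+r_real)(1+π), we get 1+π = (1 + 2.8%)/(1 − 1.5%) = 1.028/0.985 ≈ 1.04365.
So π ≈ 4.3655%.

4.37%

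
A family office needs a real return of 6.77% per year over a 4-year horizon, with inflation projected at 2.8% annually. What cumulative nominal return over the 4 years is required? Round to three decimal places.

45.134%

Required annual nominal rate: (1+6.77%)(1+2.8%) − 1 = 9.75956%.
Cumulative over 4 years: (1 + 0.0975956)^4 − 1 ≈ 0.45134.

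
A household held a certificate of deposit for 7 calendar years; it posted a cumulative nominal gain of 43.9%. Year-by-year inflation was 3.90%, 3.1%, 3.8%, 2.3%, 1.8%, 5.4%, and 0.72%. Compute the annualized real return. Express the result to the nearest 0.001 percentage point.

2.276%

Cumulative inflation factor: 1.0390 × 1.031 × 1.038 × 1.023 × 1.018 × 1.054 × 1.0072 ≈ 1.22928.
Nominal growth factor: 1.43900. Real growth factor = 1.43900 / 1.22928 ≈ 1.17060.
Annualized: 1.17060^(1/7) − 1 ≈ 0.02276.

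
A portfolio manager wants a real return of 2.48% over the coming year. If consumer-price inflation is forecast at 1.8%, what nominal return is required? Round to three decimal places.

By the Fisher equation, 1 + r_nom = (1 + 2.48%)(1 + 1.8%) = 1.0248 × 1.018 = 1.0432464.
So r_nom = 4.32464%.

4.325%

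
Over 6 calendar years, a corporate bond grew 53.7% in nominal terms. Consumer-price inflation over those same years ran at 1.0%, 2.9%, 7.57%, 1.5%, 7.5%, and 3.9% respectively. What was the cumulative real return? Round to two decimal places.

Cumulative inflation factor: 1.010 × 1.029 × 1.0757 × 1.015 × 1.075 × 1.039 ≈ 1.26741.
Nominal growth factor: 1.53700. Real growth factor = 1.53700 / 1.26741 ≈ 1.21271.
Total real return ≈ 21.2707%.

21.27%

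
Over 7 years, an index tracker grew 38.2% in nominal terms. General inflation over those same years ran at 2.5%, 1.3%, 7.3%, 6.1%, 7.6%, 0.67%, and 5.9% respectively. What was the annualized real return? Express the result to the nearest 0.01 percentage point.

Cumulative inflation factor: 1.025 × 1.013 × 1.073 × 1.061 × 1.076 × 1.0067 × 1.059 ≈ 1.35599.
Nominal growth factor: 1.38200. Real growth factor = 1.38200 / 1.35599 ≈ 1.01918.
Annualized: 1.01918^(1/7) − 1 ≈ 0.00272.

0.27%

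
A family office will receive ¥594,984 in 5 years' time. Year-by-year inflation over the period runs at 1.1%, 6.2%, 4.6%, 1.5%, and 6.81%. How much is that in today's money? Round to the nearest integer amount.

Price-level factor over 5 years: 1.011 × 1.062 × 1.046 × 1.015 × 1.0681 ≈ 1.2175458204.
Purchasing power today: ¥594,984 divided by that factor.

¥488,675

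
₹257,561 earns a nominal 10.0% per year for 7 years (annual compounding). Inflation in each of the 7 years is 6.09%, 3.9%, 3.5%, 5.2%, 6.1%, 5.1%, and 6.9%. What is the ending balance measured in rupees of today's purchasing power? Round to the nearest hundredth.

₹350,822.15

Nominal value at maturity: ₹257,561 × (1 + 10.0%)^7 ≈ ₹501,913.52.
Price-level factor over 7 years: 1.0609 × 1.039 × 1.035 × 1.052 × 1.061 × 1.051 × 1.069 ≈ 1.4306779763.
The maturity value deflated by that factor is the answer in today's purchasing power.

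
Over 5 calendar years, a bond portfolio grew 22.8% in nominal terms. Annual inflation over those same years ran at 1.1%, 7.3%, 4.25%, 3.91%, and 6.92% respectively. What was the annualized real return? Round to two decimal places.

-0.46%

Cumulative inflation factor: 1.011 × 1.073 × 1.0425 × 1.0391 × 1.0692 ≈ 1.25644.
Nominal growth factor: 1.22800. Real growth factor = 1.22800 / 1.25644 ≈ 0.97736.
Annualized: 0.97736^(1/5) − 1 ≈ -0.00457.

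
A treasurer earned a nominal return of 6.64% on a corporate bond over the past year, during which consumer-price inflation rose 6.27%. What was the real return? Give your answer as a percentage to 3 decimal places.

Real return via the Fisher equation: (1 + 6.64%)/(1 + 6.27%) − 1 = 1.0664/1.0627 − 1 ≈ 0.00348.

0.348%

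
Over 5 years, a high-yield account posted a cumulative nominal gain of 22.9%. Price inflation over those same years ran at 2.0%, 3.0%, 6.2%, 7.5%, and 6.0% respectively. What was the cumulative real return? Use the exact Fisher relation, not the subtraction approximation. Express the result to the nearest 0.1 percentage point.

-3.3%

Cumulative inflation factor: 1.020 × 1.030 × 1.062 × 1.075 × 1.060 ≈ 1.27138.
Nominal growth factor: 1.22900. Real growth factor = 1.22900 / 1.27138 ≈ 0.96666.
Total real return ≈ -3.3336%.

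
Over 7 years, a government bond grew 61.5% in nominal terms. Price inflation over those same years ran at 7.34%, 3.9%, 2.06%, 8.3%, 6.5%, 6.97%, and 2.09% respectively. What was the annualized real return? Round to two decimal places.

Cumulative inflation factor: 1.0734 × 1.039 × 1.0206 × 1.083 × 1.065 × 1.0697 × 1.0209 ≈ 1.43369.
Nominal growth factor: 1.61500. Real growth factor = 1.61500 / 1.43369 ≈ 1.12646.
Annualized: 1.12646^(1/7) − 1 ≈ 0.01716.

1.72%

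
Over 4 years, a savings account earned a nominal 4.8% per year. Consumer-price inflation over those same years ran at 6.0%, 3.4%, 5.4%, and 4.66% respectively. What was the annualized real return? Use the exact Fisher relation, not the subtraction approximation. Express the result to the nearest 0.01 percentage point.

Cumulative inflation factor: 1.060 × 1.034 × 1.054 × 1.0466 ≈ 1.20906.
Nominal growth factor: 1.20627. Real growth factor = 1.20627 / 1.20906 ≈ 0.99769.
Annualized: 0.99769^(1/4) − 1 ≈ -0.00058.

-0.06%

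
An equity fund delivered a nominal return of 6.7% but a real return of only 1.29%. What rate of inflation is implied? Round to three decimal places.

From (1+r_nom) = (1+r_real)(1+π), we get 1+π = (1 + 6.7%)/(1 + 1.29%) = 1.067/1.0129 ≈ 1.05341.
So π ≈ 5.3411%.

5.341%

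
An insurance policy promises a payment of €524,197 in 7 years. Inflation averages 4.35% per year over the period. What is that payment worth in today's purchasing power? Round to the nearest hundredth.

Price-level factor over 7 years: (1 + 4.35%)^7 ≈ 1.3472468406.
Purchasing power today: €524,197 divided by that factor.

€389,087.57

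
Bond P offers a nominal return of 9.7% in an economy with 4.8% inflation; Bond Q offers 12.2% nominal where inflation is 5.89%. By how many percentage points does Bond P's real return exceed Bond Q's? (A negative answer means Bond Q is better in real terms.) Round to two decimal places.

-1.28

Bond P real return: 1.097/1.048 − 1 = 4.676%.
Bond Q real return: 1.122/1.0589 − 1 = 5.959%.
Difference: 4.676 − 5.959 = -1.283 pp.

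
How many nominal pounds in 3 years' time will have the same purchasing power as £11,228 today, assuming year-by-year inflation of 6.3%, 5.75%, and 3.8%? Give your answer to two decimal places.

£13,101.27

Cumulative price-level factor: 1.063 × 1.0575 × 1.038 = 1.166839155.
The nominal amount required is £11,228 scaled up by that factor.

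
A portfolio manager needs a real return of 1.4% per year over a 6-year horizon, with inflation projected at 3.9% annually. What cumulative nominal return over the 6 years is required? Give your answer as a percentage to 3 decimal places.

36.748%

Required annual nominal rate: (1+1.4%)(1+3.9%) − 1 = 5.3546%.
Cumulative over 6 years: (1 + 0.053546)^6 − 1 ≈ 0.36748.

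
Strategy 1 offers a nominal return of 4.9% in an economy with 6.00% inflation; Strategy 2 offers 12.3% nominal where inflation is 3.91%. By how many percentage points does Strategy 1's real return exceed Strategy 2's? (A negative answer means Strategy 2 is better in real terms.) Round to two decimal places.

Strategy 1 real return: 1.049/1.0600 − 1 = -1.038%.
Strategy 2 real return: 1.123/1.0391 − 1 = 8.074%.
Difference: -1.038 − 8.074 = -9.112 pp.

-9.11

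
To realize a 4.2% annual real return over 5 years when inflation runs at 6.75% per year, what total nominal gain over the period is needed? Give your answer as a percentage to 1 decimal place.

Required annual nominal rate: (1+4.2%)(1+6.75%) − 1 = 11.2335%.
Cumulative over 5 years: (1 + 0.112335)^5 − 1 ≈ 0.70286.

70.3%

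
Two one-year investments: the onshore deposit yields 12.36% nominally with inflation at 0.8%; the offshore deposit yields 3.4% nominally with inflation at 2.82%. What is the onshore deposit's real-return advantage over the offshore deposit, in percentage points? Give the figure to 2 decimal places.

10.90

The onshore deposit real return: 1.1236/1.008 − 1 = 11.468%.
The offshore deposit real return: 1.034/1.0282 − 1 = 0.564%.
Difference: 11.468 − 0.564 = 10.904 pp.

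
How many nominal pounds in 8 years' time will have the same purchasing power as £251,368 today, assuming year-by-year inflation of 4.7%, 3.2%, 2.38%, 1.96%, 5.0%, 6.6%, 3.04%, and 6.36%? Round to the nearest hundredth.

Cumulative price-level factor: 1.047 × 1.032 × 1.0238 × 1.0196 × 1.050 × 1.066 × 1.0304 × 1.0636 ≈ 1.3835727933.
Multiplying £251,368 by the price-level factor gives the future nominal sum.

£347,785.93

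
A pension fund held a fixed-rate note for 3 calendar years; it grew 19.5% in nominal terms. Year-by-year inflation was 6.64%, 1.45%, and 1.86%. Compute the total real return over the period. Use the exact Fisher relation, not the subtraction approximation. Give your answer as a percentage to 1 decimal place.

Cumulative inflation factor: 1.0664 × 1.0145 × 1.0186 ≈ 1.10199.
Nominal growth factor: 1.19500. Real growth factor = 1.19500 / 1.10199 ≈ 1.08441.
Total real return ≈ 8.4406%.

8.4%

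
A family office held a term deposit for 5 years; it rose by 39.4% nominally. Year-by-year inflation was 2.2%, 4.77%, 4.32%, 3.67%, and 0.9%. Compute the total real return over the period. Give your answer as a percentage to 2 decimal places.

Cumulative inflation factor: 1.022 × 1.0477 × 1.0432 × 1.0367 × 1.009 ≈ 1.16842.
Nominal growth factor: 1.39400. Real growth factor = 1.39400 / 1.16842 ≈ 1.19306.
Total real return ≈ 19.3062%.

19.31%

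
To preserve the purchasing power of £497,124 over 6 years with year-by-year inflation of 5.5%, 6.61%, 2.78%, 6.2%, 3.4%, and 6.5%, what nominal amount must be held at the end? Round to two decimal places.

Cumulative price-level factor: 1.055 × 1.0661 × 1.0278 × 1.062 × 1.034 × 1.065 ≈ 1.3519283634.
Multiplying £497,124 by the price-level factor gives the future nominal sum.

£672,076.04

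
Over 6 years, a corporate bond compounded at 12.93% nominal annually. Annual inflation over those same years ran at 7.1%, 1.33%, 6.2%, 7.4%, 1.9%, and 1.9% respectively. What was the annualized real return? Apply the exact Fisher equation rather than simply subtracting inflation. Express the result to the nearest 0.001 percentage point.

Cumulative inflation factor: 1.071 × 1.0133 × 1.062 × 1.074 × 1.019 × 1.019 ≈ 1.28530.
Nominal growth factor: 2.07423. Real growth factor = 2.07423 / 1.28530 ≈ 1.61381.
Annualized: 1.61381^(1/6) − 1 ≈ 0.08303.

8.303%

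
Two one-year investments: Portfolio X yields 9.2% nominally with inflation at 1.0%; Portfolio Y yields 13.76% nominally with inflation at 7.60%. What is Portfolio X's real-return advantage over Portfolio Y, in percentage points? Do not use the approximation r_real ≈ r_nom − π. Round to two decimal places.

Portfolio X real return: 1.092/1.010 − 1 = 8.119%.
Portfolio Y real return: 1.1376/1.0760 − 1 = 5.725%.
Difference: 8.119 − 5.725 = 2.394 pp.

2.39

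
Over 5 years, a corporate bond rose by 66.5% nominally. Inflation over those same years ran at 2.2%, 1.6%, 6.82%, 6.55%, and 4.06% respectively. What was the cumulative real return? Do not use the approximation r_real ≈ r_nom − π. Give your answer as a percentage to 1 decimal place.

Cumulative inflation factor: 1.022 × 1.016 × 1.0682 × 1.0655 × 1.0406 ≈ 1.22980.
Nominal growth factor: 1.66500. Real growth factor = 1.66500 / 1.22980 ≈ 1.35388.
Total real return ≈ 35.3879%.

35.4%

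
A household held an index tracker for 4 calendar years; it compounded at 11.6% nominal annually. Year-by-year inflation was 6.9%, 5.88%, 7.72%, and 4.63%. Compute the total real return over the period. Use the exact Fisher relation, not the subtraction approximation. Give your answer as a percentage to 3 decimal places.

Cumulative inflation factor: 1.069 × 1.0588 × 1.0772 × 1.0463 ≈ 1.27569.
Nominal growth factor: 1.55116. Real growth factor = 1.55116 / 1.27569 ≈ 1.21594.
Total real return ≈ 21.5941%.

21.594%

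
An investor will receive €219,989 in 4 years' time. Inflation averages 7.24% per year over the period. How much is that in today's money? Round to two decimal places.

€166,331.21

Price-level factor over 4 years: (1 + 7.24%)^4 ≈ 1.3225960497.
Purchasing power today: €219,989 divided by that factor.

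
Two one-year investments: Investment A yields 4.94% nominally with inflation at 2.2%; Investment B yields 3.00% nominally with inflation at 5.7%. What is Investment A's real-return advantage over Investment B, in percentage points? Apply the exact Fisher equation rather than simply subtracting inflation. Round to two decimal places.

Investment A real return: 1.0494/1.022 − 1 = 2.681%.
Investment B real return: 1.0300/1.057 − 1 = -2.554%.
Difference: 2.681 − (-2.554) = 5.235 pp.

5.24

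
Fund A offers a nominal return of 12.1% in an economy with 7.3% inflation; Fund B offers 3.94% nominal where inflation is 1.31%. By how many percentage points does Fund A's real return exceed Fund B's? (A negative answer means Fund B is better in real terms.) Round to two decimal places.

Fund A real return: 1.121/1.073 − 1 = 4.473%.
Fund B real return: 1.0394/1.0131 − 1 = 2.596%.
Difference: 4.473 − 2.596 = 1.877 pp.

1.88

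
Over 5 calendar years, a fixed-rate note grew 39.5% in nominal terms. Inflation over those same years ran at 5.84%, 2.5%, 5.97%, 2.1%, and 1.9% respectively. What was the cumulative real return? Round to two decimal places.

Cumulative inflation factor: 1.0584 × 1.025 × 1.0597 × 1.021 × 1.019 ≈ 1.19607.
Nominal growth factor: 1.39500. Real growth factor = 1.39500 / 1.19607 ≈ 1.16632.
Total real return ≈ 16.6320%.

16.63%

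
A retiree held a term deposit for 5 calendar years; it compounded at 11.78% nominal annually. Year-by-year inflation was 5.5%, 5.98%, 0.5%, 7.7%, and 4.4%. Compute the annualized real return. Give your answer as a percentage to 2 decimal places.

6.67%

Cumulative inflation factor: 1.055 × 1.0598 × 1.005 × 1.077 × 1.044 ≈ 1.26345.
Nominal growth factor: 1.74510. Real growth factor = 1.74510 / 1.26345 ≈ 1.38122.
Annualized: 1.38122^(1/5) − 1 ≈ 0.06672.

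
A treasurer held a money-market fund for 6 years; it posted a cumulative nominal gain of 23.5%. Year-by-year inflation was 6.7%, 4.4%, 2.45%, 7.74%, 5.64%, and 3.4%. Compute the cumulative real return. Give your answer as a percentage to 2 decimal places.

Cumulative inflation factor: 1.067 × 1.044 × 1.0245 × 1.0774 × 1.0564 × 1.034 ≈ 1.34308.
Nominal growth factor: 1.23500. Real growth factor = 1.23500 / 1.34308 ≈ 0.91953.
Total real return ≈ -8.0474%.

-8.05%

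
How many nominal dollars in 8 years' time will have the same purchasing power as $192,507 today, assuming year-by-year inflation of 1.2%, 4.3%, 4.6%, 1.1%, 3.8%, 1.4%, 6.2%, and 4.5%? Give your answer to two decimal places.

$250,998.02

Cumulative price-level factor: 1.012 × 1.043 × 1.046 × 1.011 × 1.038 × 1.014 × 1.062 × 1.045 ≈ 1.3038384277.
Multiplying $192,507 by the price-level factor gives the future nominal sum.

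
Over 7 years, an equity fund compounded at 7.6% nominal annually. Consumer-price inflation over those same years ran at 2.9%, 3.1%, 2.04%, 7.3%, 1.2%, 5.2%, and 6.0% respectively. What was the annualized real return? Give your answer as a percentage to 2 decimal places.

3.52%

Cumulative inflation factor: 1.029 × 1.031 × 1.0204 × 1.073 × 1.012 × 1.052 × 1.060 ≈ 1.31083.
Nominal growth factor: 1.66988. Real growth factor = 1.66988 / 1.31083 ≈ 1.27391.
Annualized: 1.27391^(1/7) − 1 ≈ 0.03519.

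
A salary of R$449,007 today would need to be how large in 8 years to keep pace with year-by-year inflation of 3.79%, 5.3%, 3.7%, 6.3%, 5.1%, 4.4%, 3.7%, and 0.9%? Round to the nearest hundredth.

R$621,043.69

Cumulative price-level factor: 1.0379 × 1.053 × 1.037 × 1.063 × 1.051 × 1.044 × 1.037 × 1.009 ≈ 1.3831492366.
Multiplying R$449,007 by the price-level factor gives the future nominal sum.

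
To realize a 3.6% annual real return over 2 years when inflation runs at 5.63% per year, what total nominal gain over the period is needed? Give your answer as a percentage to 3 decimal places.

19.755%

Required annual nominal rate: (1+3.6%)(1+5.63%) − 1 = 9.43268%.
Cumulative over 2 years: (1 + 0.0943268)^2 − 1 ≈ 0.19755.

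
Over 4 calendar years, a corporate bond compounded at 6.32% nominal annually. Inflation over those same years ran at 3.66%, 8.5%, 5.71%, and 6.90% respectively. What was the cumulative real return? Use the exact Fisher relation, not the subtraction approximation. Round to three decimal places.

Cumulative inflation factor: 1.0366 × 1.085 × 1.0571 × 1.0690 ≈ 1.27097.
Nominal growth factor: 1.27779. Real growth factor = 1.27779 / 1.27097 ≈ 1.00537.
Total real return ≈ 0.5368%.

0.537%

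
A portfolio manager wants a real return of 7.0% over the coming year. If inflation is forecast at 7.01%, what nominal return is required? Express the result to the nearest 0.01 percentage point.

14.50%

By the Fisher equation, 1 + r_nom = (1 + 7.0%)(1 + 7.01%) = 1.070 × 1.0701 = 1.145007.
So r_nom = 14.5007%.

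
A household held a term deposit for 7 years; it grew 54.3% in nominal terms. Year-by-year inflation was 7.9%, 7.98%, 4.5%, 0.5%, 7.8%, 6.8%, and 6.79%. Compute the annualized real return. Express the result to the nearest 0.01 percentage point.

0.36%

Cumulative inflation factor: 1.079 × 1.0798 × 1.045 × 1.005 × 1.078 × 1.068 × 1.0679 ≈ 1.50442.
Nominal growth factor: 1.54300. Real growth factor = 1.54300 / 1.50442 ≈ 1.02565.
Annualized: 1.02565^(1/7) − 1 ≈ 0.00362.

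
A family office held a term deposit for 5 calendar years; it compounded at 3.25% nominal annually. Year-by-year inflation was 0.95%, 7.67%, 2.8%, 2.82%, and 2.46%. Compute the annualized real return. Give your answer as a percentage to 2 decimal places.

-0.06%

Cumulative inflation factor: 1.0095 × 1.0767 × 1.028 × 1.0282 × 1.0246 ≈ 1.17713.
Nominal growth factor: 1.17341. Real growth factor = 1.17341 / 1.17713 ≈ 0.99684.
Annualized: 0.99684^(1/5) − 1 ≈ -0.00063.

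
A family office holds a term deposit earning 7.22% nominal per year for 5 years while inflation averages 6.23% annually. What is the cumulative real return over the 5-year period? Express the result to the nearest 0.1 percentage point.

The annual real rate is (1+7.22%)/(1+6.23%) − 1 = 0.9319%.
Compounded over 5 years: (1 + 0.009319)^5 − 1 ≈ 0.04747.

4.7%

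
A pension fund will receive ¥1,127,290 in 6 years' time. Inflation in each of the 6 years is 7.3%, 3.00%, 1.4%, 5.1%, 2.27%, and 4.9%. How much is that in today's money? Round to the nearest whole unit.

¥892,143

Price-level factor over 6 years: 1.073 × 1.0300 × 1.014 × 1.051 × 1.0227 × 1.049 ≈ 1.2635759808.
Purchasing power today: ¥1,127,290 divided by that factor.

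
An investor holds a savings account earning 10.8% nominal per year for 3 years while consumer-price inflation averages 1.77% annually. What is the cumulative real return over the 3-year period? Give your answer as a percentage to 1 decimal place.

29.1%

The annual real rate is (1+10.8%)/(1+1.77%) − 1 = 8.8729%.
Compounded over 3 years: (1 + 0.088729)^3 − 1 ≈ 0.29051.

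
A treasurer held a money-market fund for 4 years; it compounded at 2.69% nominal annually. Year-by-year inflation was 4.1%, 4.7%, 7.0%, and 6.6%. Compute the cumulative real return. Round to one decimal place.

-10.6%

Cumulative inflation factor: 1.041 × 1.047 × 1.070 × 1.066 ≈ 1.24319.
Nominal growth factor: 1.11202. Real growth factor = 1.11202 / 1.24319 ≈ 0.89449.
Total real return ≈ -10.5513%.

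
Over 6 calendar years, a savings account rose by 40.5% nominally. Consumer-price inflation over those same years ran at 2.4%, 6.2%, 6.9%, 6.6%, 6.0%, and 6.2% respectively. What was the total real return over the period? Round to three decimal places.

Cumulative inflation factor: 1.024 × 1.062 × 1.069 × 1.066 × 1.060 × 1.062 ≈ 1.39505.
Nominal growth factor: 1.40500. Real growth factor = 1.40500 / 1.39505 ≈ 1.00713.
Total real return ≈ 0.7132%.

0.713%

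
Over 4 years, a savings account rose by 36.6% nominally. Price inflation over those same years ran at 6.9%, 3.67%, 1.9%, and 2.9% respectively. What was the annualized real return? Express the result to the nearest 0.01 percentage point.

Cumulative inflation factor: 1.069 × 1.0367 × 1.019 × 1.029 ≈ 1.16204.
Nominal growth factor: 1.36600. Real growth factor = 1.36600 / 1.16204 ≈ 1.17552.
Annualized: 1.17552^(1/4) − 1 ≈ 0.04126.

4.13%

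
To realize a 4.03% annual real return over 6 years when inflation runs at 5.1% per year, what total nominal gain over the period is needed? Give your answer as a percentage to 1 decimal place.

70.8%

Required annual nominal rate: (1+4.03%)(1+5.1%) − 1 = 9.33553%.
Cumulative over 6 years: (1 + 0.0933553)^6 − 1 ≈ 0.70831.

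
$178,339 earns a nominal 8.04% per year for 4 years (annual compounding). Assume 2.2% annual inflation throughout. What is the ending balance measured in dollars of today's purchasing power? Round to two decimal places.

$222,731.19

Nominal value at maturity: $178,339 × (1 + 8.04%)^4 ≈ $242,987.89.
Price-level factor over 4 years: (1 + 2.2%)^4 ≈ 1.0909468263.
Dividing the nominal maturity value by the price-level factor gives the value in today's money.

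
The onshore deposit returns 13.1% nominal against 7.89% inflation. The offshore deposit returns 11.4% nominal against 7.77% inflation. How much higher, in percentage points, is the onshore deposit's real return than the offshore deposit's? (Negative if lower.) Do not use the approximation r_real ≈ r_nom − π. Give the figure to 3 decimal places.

The onshore deposit real return: 1.131/1.0789 − 1 = 4.8290%.
The offshore deposit real return: 1.114/1.0777 − 1 = 3.3683%.
Difference: 4.8290 − 3.3683 = 1.4607 pp.

1.461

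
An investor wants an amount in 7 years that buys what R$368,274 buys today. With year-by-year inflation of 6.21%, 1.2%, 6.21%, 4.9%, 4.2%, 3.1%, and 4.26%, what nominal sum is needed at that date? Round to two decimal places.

Cumulative price-level factor: 1.0621 × 1.012 × 1.0621 × 1.049 × 1.042 × 1.031 × 1.0426 ≈ 1.3413154381.
Multiplying R$368,274 by the price-level factor gives the future nominal sum.

R$493,971.60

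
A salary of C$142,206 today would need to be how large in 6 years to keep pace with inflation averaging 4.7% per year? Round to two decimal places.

C$187,325.98

Cumulative price-level factor: (1+4.7%)^6 ≈ 1.3172860421.
Multiplying C$142,206 by the price-level factor gives the future nominal sum.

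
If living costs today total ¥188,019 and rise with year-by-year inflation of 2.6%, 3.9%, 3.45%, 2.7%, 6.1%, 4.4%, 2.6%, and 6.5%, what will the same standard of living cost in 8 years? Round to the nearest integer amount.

Cumulative price-level factor: 1.026 × 1.039 × 1.0345 × 1.027 × 1.061 × 1.044 × 1.026 × 1.065 ≈ 1.3708082139.
The nominal amount required is ¥188,019 scaled up by that factor.

¥257,738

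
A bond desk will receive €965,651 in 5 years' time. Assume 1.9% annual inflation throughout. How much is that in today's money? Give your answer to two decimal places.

€878,919.85

Price-level factor over 5 years: (1 + 1.9%)^5 ≈ 1.0986792441.
Purchasing power today: €965,651 divided by that factor.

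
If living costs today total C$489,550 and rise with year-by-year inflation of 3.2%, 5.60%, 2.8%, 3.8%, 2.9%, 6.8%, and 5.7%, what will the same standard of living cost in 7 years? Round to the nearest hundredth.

C$661,291.22

Cumulative price-level factor: 1.032 × 1.0560 × 1.028 × 1.038 × 1.029 × 1.068 × 1.057 ≈ 1.3508144521.
Multiplying C$489,550 by the price-level factor gives the future nominal sum.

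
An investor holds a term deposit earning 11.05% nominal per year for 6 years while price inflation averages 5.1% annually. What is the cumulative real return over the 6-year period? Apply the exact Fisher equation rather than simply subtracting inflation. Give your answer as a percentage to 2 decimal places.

39.15%

The annual real rate is (1+11.05%)/(1+5.1%) − 1 = 5.6613%.
Compounded over 6 years: (1 + 0.056613)^6 − 1 ≈ 0.39154.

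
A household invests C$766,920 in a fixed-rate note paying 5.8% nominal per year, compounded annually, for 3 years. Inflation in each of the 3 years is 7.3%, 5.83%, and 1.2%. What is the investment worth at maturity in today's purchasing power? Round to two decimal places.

C$790,347.41

Nominal value at maturity: C$766,920 × (1 + 5.8%)^3 ≈ C$908,253.47.
Price-level factor over 3 years: 1.073 × 1.0583 × 1.012 = 1.1491825708.
Dividing the nominal maturity value by the price-level factor gives the value in today's money.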